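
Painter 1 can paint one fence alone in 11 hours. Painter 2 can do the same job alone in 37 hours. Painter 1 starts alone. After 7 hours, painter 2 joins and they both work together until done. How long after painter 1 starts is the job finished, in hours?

121/12 hours

In the first 7 hours painter 1 alone does 7/11 of the job, leaving 4/11.
Once everyone is working, combined rate: 1/11 + 1/37 = (37 + 11)/407 = 48/407 per hour.
Remaining 4/11 at 48/407 per hour takes 37/12 hours.
Total from the start = 7 + 37/12 = 121/12 hours.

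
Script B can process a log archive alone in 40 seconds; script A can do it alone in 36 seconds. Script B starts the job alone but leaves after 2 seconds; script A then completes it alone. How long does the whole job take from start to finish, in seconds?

In 2 seconds script B does 2/40 = 1/20 of the job, leaving 19/20.
Script A works at 1/36 per second, so finishing takes 19/20 ÷ 1/36 = 171/5 seconds.
Total time = 2 + 171/5 = 181/5 seconds.

181/5 seconds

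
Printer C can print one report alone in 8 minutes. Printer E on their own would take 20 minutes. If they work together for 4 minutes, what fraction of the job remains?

3/10

Combined rate: 1/8 + 1/20 = (5 + 2)/40 = 7/40 per minute.
In 4 minutes they complete 4·7/40 = 7/10 of the job.
So 3/10 remains.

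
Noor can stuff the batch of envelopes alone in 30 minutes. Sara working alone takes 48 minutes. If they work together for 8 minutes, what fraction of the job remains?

17/30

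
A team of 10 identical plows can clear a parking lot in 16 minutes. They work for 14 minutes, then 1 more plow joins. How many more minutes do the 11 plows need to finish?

20/11 minutes

One plow does 1/160 of the job per minute.
After 14 minutes with 10 plows, 7/8 is done (1/8 left).
With 11 plows the rate is 11/160, so the rest takes 1/8 ÷ 11/160 = 20/11 minutes.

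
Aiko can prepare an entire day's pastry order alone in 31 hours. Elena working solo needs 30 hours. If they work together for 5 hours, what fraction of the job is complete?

Combined rate: 1/31 + 1/30 = (30 + 31)/930 = 61/930 per hour.
In 5 hours they complete 5·61/930 = 61/186 of the job.

61/186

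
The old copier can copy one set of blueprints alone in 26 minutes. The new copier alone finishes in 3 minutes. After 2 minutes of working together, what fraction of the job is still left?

10/39

Combined rate: 1/26 + 1/3 = (3 + 26)/78 = 29/78 per minute.
In 2 minutes they complete 2·29/78 = 29/39 of the job.
So 10/39 remains.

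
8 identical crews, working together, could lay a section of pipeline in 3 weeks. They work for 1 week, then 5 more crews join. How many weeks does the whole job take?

One crew does 1/24 of the job per week.
After 1 week with 8 crews, 1/3 is done (2/3 left).
With 13 crews the rate is 13/24, so the rest takes 2/3 ÷ 13/24 = 16/13 weeks.
Total = 1 + 16/13 = 29/13 weeks.

29/13 weeks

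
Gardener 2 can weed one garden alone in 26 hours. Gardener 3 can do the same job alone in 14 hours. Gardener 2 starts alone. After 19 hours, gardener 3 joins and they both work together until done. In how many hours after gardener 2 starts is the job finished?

429/20 hours

In the first 19 hours gardener 2 alone does 19/26 of the job, leaving 7/26.
Once everyone is working, combined rate: 1/26 + 1/14 = (7 + 13)/182 = 20/182 = 10/91 per hour.
Remaining 7/26 at 10/91 per hour takes 49/20 hours.
Total from the start = 19 + 49/20 = 429/20 hours.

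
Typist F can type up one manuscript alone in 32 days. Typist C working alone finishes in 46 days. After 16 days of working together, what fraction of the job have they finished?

Combined rate: 1/32 + 1/46 = (23 + 16)/736 = 39/736 per day.
In 16 days they complete 16·39/736 = 39/46 of the job.

39/46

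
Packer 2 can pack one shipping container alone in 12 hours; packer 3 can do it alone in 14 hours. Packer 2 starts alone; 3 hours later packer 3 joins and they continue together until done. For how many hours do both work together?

In 3 hours packer 2 does 3/12 = 1/4 of the job, leaving 3/4.
Packer 2 and packer 3 together work at 13/84 per hour, so finishing takes 3/4 ÷ 13/84 = 63/13 hours.

63/13 hours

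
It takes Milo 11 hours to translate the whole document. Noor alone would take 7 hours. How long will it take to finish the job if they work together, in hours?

77/18 hours

With two workers the combined time is the product over the sum: 11·7/(11+7) = 77/18 hours.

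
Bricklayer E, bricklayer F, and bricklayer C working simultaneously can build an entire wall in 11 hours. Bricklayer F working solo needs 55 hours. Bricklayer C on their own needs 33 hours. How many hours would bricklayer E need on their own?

165/7 hours

Combined rate is 1/11 per hour.
Known contribution: 1/55 + 1/33 = (3 + 5)/165 = 8/165 per hour.
So bricklayer E's rate is 1/11 − 8/165 = 7/165, meaning 165/7 hours alone.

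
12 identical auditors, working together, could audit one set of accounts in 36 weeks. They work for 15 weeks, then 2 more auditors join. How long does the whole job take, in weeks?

One auditor does 1/432 of the job per week.
After 15 weeks with 12 auditors, 5/12 is done (7/12 left).
With 14 auditors the rate is 14/432 = 7/216, so the rest takes 7/12 ÷ 7/216 = 18 weeks.
Total = 15 + 18 = 33 weeks.

33 weeks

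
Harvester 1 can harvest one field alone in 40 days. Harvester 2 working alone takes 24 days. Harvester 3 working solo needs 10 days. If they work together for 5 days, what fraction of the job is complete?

5/6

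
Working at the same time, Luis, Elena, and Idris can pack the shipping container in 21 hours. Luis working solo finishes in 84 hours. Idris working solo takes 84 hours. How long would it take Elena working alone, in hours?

42 hours

Combined rate is 1/21 per hour.
Known contribution: 1/84 + 1/84 = (1 + 1)/84 = 2/84 = 1/42 per hour.
So Elena's rate is 1/21 − 1/42 = 1/42, meaning 42 hours alone.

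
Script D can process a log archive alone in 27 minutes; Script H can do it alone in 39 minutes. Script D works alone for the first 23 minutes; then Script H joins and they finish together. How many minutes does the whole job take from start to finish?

In 23 minutes Script D does 23/27 of the job, leaving 4/27.
Script D and Script H together work at 22/351 per minute, so finishing takes 4/27 ÷ 22/351 = 26/11 minutes.
Total time = 23 + 26/11 = 279/11 minutes.

279/11 minutes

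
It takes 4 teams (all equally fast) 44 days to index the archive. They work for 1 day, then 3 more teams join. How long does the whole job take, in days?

One team does 1/176 of the job per day.
After 1 day with 4 teams, 1/44 is done (43/44 left).
With 7 teams the rate is 7/176, so the rest takes 43/44 ÷ 7/176 = 172/7 days.
Total = 1 + 172/7 = 179/7 days.

179/7 days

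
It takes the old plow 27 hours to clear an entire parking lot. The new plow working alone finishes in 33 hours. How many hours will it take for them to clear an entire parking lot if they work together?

297/20 hours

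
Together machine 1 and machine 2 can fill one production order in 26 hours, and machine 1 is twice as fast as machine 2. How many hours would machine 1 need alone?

39 hours

Let machine 2's rate be r; then machine 1's rate is 2r, so together (2 + 1)r = 3r = 1/26.
Thus r = 1/78 per hour.
Machine 2 alone: 78 hours; machine 1 alone: 39 hours.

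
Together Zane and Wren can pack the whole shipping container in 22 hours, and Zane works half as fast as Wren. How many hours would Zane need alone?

66 hours

Let Wren's rate be r; then Zane's rate is (1/2)r, so together (1/2 + 1)r = (3/2)r = 1/22.
Thus r = 1/33 per hour.
Wren alone: 33 hours; Zane alone: 66 hours.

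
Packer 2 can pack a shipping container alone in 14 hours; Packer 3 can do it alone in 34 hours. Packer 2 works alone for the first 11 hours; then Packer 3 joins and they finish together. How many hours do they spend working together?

In 11 hours Packer 2 does 11/14 of the job, leaving 3/14.
Packer 2 and Packer 3 together work at 12/119 per hour, so finishing takes 3/14 ÷ 12/119 = 17/8 hours.

17/8 hours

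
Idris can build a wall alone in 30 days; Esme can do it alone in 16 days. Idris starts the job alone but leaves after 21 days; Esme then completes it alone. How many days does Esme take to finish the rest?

24/5 days

In 21 days Idris does 21/30 = 7/10 of the job, leaving 3/10.
Esme works at 1/16 per day, so finishing takes 3/10 ÷ 1/16 = 24/5 days.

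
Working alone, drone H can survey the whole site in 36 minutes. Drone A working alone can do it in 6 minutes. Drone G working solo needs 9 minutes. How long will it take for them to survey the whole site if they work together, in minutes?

Combined rate: 1/36 + 1/6 + 1/9 = (1 + 6 + 4)/36 = 11/36 per minute.
Time = 1 ÷ (11/36) = 36/11 minutes.

36/11 minutes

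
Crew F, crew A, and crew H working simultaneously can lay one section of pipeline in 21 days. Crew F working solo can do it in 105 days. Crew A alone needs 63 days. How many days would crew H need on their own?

45 days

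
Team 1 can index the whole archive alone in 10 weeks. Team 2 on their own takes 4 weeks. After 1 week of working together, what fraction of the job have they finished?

7/20

Combined rate: 1/10 + 1/4 = (2 + 5)/20 = 7/20 per week.
In 1 week they complete 1·7/20 = 7/20 of the job.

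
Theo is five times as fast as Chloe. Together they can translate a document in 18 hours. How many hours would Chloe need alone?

108 hours

Let Chloe's rate be r; then Theo's rate is 5r, so together (5 + 1)r = 6r = 1/18.
Thus r = 1/108 per hour.
Chloe alone: 108 hours; Theo alone: 108/5 hours.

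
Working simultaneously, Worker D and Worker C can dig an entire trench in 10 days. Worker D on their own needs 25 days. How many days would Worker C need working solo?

Combined rate is 1/10 per day.
Known contribution: 1/25 per day.
So Worker C's rate is 1/10 − 1/25 = 3/50, meaning 50/3 days alone.

50/3 days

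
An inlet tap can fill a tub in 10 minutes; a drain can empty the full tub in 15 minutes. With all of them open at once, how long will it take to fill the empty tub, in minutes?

Net rate = 1/10 − 1/15 = (3 − 2)/30 = 1/30 per minute.
Filling time = 1 ÷ (1/30) = 30 minutes.

30 minutes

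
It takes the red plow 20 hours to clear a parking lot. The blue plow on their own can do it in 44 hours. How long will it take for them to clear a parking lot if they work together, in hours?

Combined rate: 1/20 + 1/44 = (11 + 5)/220 = 16/220 = 4/55 per hour.
Time = 1 ÷ (4/55) = 55/4 hours.

55/4 hours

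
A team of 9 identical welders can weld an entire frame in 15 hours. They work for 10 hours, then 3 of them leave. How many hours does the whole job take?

35/2 hours

One welder does 1/135 of the job per hour.
After 10 hours with 9 welders, 2/3 is done (1/3 left).
With 6 welders the rate is 6/135 = 2/45, so the rest takes 1/3 ÷ 2/45 = 15/2 hours.
Total = 10 + 15/2 = 35/2 hours.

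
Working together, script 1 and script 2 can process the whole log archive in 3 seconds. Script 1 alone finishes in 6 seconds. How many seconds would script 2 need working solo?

6 seconds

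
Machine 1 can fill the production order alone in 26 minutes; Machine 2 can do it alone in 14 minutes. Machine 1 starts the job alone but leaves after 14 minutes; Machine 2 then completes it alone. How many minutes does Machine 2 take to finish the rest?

84/13 minutes

In 14 minutes Machine 1 does 14/26 = 7/13 of the job, leaving 6/13.
Machine 2 works at 1/14 per minute, so finishing takes 6/13 ÷ 1/14 = 84/13 minutes.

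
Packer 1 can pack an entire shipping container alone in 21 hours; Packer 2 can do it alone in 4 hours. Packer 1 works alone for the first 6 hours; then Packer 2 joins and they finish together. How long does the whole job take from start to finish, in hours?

In 6 hours Packer 1 does 6/21 = 2/7 of the job, leaving 5/7.
Packer 1 and Packer 2 together work at 25/84 per hour, so finishing takes 5/7 ÷ 25/84 = 12/5 hours.
Total time = 6 + 12/5 = 42/5 hours.

42/5 hours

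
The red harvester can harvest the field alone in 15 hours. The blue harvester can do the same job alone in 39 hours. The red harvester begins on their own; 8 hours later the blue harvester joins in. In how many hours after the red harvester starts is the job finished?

235/18 hours

In the first 8 hours the red harvester alone does 8/15 of the job, leaving 7/15.
Once everyone is working, combined rate: 1/15 + 1/39 = (13 + 5)/195 = 18/195 = 6/65 per hour.
Remaining 7/15 at 6/65 per hour takes 91/18 hours.
Total from the start = 8 + 91/18 = 235/18 hours.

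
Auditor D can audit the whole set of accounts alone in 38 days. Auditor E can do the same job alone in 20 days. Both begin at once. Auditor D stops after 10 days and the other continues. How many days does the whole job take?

In the first 10 days the combined rate is 29/380, so 29/38 of the job is done, leaving 9/38.
After Auditor D leaves the rate is 1/20 per day; the remaining 9/38 takes 90/19 days.
Total = 10 + 90/19 = 280/19 days.

280/19 days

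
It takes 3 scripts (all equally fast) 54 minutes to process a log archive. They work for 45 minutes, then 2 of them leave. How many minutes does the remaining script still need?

One script does 1/162 of the job per minute.
After 45 minutes with 3 scripts, 5/6 is done (1/6 left).
With 1 script the rate is 1/162, so the rest takes 1/6 ÷ 1/162 = 27 minutes.

27 minutes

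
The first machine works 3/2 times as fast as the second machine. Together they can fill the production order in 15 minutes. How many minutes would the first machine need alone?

25 minutes

Let the second machine's rate be r; then the first machine's rate is (3/2)r, so together (3/2 + 1)r = (5/2)r = 1/15.
Thus r = 2/75 per minute.
The second machine alone: 75/2 minutes; the first machine alone: 25 minutes.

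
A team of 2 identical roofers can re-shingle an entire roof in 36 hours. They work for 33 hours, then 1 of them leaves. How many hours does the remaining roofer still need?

One roofer does 1/72 of the job per hour.
After 33 hours with 2 roofers, 11/12 is done (1/12 left).
With 1 roofer the rate is 1/72, so the rest takes 1/12 ÷ 1/72 = 6 hours.

6 hours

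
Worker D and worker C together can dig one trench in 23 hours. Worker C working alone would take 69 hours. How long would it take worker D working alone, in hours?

Combined rate is 1/23 per hour.
Known contribution: 1/69 per hour.
So worker D's rate is 1/23 − 1/69 = 2/69, meaning 69/2 hours alone.

69/2 hours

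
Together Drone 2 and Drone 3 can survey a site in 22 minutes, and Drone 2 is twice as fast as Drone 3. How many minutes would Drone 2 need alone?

33 minutes

Let Drone 3's rate be r; then Drone 2's rate is 2r, so together (2 + 1)r = 3r = 1/22.
Thus r = 1/66 per minute.
Drone 3 alone: 66 minutes; Drone 2 alone: 33 minutes.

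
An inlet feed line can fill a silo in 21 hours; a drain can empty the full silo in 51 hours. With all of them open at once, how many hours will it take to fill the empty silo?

357/10 hours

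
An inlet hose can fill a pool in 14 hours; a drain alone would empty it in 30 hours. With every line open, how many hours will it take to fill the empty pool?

Net rate = 1/14 − 1/30 = (15 − 7)/210 = 8/210 = 4/105 per hour.
Filling time = 1 ÷ (4/105) = 105/4 hours.

105/4 hours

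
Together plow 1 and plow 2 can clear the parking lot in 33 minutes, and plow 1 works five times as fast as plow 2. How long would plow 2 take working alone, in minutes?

198 minutes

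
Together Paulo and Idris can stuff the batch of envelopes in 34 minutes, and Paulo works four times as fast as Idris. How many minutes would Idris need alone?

170 minutes

Let Idris's rate be r; then Paulo's rate is 4r, so together (4 + 1)r = 5r = 1/34.
Thus r = 1/170 per minute.
Idris alone: 170 minutes; Paulo alone: 85/2 minutes.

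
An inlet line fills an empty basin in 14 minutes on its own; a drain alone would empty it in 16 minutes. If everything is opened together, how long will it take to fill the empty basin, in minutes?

112 minutes

Net rate = 1/14 − 1/16 = (8 − 7)/112 = 1/112 per minute.
Filling time = 1 ÷ (1/112) = 112 minutes.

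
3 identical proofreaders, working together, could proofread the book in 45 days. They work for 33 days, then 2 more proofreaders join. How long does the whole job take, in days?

One proofreader does 1/135 of the job per day.
After 33 days with 3 proofreaders, 11/15 is done (4/15 left).
With 5 proofreaders the rate is 5/135 = 1/27, so the rest takes 4/15 ÷ 1/27 = 36/5 days.
Total = 33 + 36/5 = 201/5 days.

201/5 days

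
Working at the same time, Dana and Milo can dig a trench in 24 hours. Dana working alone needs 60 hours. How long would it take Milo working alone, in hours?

Combined rate is 1/24 per hour.
Known contribution: 1/60 per hour.
So Milo's rate is 1/24 − 1/60 = 1/40, meaning 40 hours alone.

40 hours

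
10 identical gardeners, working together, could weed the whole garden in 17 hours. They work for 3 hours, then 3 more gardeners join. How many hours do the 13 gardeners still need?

One gardener does 1/170 of the job per hour.
After 3 hours with 10 gardeners, 3/17 is done (14/17 left).
With 13 gardeners the rate is 13/170, so the rest takes 14/17 ÷ 13/170 = 140/13 hours.

140/13 hours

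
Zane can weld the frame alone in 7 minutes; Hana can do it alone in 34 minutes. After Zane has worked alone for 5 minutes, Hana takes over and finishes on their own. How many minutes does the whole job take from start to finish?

103/7 minutes

In 5 minutes Zane does 5/7 of the job, leaving 2/7.
Hana works at 1/34 per minute, so finishing takes 2/7 ÷ 1/34 = 68/7 minutes.
Total time = 5 + 68/7 = 103/7 minutes.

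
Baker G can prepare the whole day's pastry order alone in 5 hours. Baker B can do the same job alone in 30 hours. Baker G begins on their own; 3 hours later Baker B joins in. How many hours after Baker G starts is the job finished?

33/7 hours

In the first 3 hours Baker G alone does 3/5 of the job, leaving 2/5.
Once everyone is working, combined rate: 1/5 + 1/30 = (6 + 1)/30 = 7/30 per hour.
Remaining 2/5 at 7/30 per hour takes 12/7 hours.
Total from the start = 3 + 12/7 = 33/7 hours.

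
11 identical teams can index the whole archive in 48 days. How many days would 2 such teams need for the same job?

264 days

Total work is 11·48 = 528 team-days.
With 2 teams: 528/2 = 264 days.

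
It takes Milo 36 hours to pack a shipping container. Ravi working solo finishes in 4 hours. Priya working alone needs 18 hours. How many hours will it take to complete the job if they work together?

3 hours

Combined rate: 1/36 + 1/4 + 1/18 = (1 + 9 + 2)/36 = 12/36 = 1/3 per hour.
Time = 1 ÷ (1/3) = 3 hours.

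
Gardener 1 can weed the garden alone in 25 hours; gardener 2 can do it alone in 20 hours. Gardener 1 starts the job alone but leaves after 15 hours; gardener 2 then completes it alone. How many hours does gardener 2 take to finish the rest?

8 hours

In 15 hours gardener 1 does 15/25 = 3/5 of the job, leaving 2/5.
Gardener 2 works at 1/20 per hour, so finishing takes 2/5 ÷ 1/20 = 8 hours.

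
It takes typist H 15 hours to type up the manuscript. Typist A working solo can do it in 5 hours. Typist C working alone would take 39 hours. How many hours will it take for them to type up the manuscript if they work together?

Combined rate: 1/15 + 1/5 + 1/39 = (13 + 39 + 5)/195 = 57/195 = 19/65 per hour.
Time = 1 ÷ (19/65) = 65/19 hours.

65/19 hours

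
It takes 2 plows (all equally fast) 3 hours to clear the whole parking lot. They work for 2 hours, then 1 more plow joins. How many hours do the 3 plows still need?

One plow does 1/6 of the job per hour.
After 2 hours with 2 plows, 2/3 is done (1/3 left).
With 3 plows the rate is 3/6 = 1/2, so the rest takes 1/3 ÷ 1/2 = 2/3 hours.

2/3 hours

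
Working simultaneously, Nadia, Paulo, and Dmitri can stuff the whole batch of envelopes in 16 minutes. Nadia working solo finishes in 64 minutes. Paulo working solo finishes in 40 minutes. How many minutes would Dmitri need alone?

Combined rate is 1/16 per minute.
Known contribution: 1/64 + 1/40 = (5 + 8)/320 = 13/320 per minute.
So Dmitri's rate is 1/16 − 13/320 = 7/320, meaning 320/7 minutes alone.

320/7 minutes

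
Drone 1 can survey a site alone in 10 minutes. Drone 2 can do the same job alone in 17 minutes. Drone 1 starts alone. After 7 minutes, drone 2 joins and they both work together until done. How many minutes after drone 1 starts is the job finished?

In the first 7 minutes drone 1 alone does 7/10 of the job, leaving 3/10.
Once everyone is working, combined rate: 1/10 + 1/17 = (17 + 10)/170 = 27/170 per minute.
Remaining 3/10 at 27/170 per minute takes 17/9 minutes.
Total from the start = 7 + 17/9 = 80/9 minutes.

80/9 minutes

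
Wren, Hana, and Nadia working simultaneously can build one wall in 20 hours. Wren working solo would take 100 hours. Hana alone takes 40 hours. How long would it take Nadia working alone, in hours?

Combined rate is 1/20 per hour.
Known contribution: 1/100 + 1/40 = (2 + 5)/200 = 7/200 per hour.
So Nadia's rate is 1/20 − 7/200 = 3/200, meaning 200/3 hours alone.

200/3 hours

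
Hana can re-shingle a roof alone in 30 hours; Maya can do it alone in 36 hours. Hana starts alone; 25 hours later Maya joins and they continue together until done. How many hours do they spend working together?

30/11 hours

In 25 hours Hana does 25/30 = 5/6 of the job, leaving 1/6.
Hana and Maya together work at 11/180 per hour, so finishing takes 1/6 ÷ 11/180 = 30/11 hours.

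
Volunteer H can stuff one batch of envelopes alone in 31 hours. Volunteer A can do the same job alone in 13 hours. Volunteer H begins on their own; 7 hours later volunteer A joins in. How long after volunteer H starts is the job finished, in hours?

155/11 hours

In the first 7 hours volunteer H alone does 7/31 of the job, leaving 24/31.
Once everyone is working, combined rate: 1/31 + 1/13 = (13 + 31)/403 = 44/403 per hour.
Remaining 24/31 at 44/403 per hour takes 78/11 hours.
Total from the start = 7 + 78/11 = 155/11 hours.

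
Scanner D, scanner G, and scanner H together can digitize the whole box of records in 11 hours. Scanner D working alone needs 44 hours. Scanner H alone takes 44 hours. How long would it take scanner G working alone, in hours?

Combined rate is 1/11 per hour.
Known contribution: 1/44 + 1/44 = (1 + 1)/44 = 2/44 = 1/22 per hour.
So scanner G's rate is 1/11 − 1/22 = 1/22, meaning 22 hours alone.

22 hours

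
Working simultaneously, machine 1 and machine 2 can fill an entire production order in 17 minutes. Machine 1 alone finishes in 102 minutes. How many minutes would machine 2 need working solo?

Combined rate is 1/17 per minute.
Known contribution: 1/102 per minute.
So machine 2's rate is 1/17 − 1/102 = 5/102, meaning 102/5 minutes alone.

102/5 minutes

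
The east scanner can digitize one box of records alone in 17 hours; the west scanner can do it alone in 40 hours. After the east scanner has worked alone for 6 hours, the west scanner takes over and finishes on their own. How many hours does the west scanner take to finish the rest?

In 6 hours the east scanner does 6/17 of the job, leaving 11/17.
The west scanner works at 1/40 per hour, so finishing takes 11/17 ÷ 1/40 = 440/17 hours.

440/17 hours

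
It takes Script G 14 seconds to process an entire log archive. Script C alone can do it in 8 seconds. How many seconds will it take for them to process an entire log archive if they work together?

Combined rate: 1/14 + 1/8 = (4 + 7)/56 = 11/56 per second.
Time = 1 ÷ (11/56) = 56/11 seconds.

56/11 seconds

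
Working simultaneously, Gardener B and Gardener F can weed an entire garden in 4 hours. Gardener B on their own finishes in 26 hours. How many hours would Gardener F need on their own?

Combined rate is 1/4 per hour.
Known contribution: 1/26 per hour.
So Gardener F's rate is 1/4 − 1/26 = 11/52, meaning 52/11 hours alone.

52/11 hours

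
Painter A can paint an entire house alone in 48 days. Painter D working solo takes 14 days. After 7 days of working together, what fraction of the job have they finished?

31/48

Combined rate: 1/48 + 1/14 = (7 + 24)/336 = 31/336 per day.
In 7 days they complete 7·31/336 = 31/48 of the job.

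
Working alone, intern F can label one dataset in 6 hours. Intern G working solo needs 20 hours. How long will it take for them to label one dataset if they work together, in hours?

Combined rate: 1/6 + 1/20 = (10 + 3)/60 = 13/60 per hour.
Time = 1 ÷ (13/60) = 60/13 hours.

60/13 hours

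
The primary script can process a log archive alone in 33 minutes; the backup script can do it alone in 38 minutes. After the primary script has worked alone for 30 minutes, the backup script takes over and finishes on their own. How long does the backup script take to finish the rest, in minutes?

38/11 minutes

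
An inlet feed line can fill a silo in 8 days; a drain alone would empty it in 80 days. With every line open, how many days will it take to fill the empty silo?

80/9 days

Net rate = 1/8 − 1/80 = (10 − 1)/80 = 9/80 per day.
Filling time = 1 ÷ (9/80) = 80/9 days.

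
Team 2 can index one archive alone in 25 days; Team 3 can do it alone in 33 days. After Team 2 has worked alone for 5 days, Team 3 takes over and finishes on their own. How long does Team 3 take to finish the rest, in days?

In 5 days Team 2 does 5/25 = 1/5 of the job, leaving 4/5.
Team 3 works at 1/33 per day, so finishing takes 4/5 ÷ 1/33 = 132/5 days.

132/5 days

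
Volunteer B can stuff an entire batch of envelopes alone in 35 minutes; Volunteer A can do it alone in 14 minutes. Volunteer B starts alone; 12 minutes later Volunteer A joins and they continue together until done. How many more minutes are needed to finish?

In 12 minutes Volunteer B does 12/35 of the job, leaving 23/35.
Volunteer B and Volunteer A together work at 1/10 per minute, so finishing takes 23/35 ÷ 1/10 = 46/7 minutes.

46/7 minutes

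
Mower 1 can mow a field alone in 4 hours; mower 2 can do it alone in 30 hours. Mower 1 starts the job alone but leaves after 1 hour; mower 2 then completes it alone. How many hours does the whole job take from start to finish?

In 1 hour mower 1 does 1/4 of the job, leaving 3/4.
Mower 2 works at 1/30 per hour, so finishing takes 3/4 ÷ 1/30 = 45/2 hours.
Total time = 1 + 45/2 = 47/2 hours.

47/2 hours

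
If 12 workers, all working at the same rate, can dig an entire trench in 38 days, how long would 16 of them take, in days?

57/2 days

Total work is 12·38 = 456 worker-days.
With 16 workers: 456/16 = 57/2 days.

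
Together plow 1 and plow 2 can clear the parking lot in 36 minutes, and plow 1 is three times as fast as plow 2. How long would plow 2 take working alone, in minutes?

Let plow 2's rate be r; then plow 1's rate is 3r, so together (3 + 1)r = 4r = 1/36.
Thus r = 1/144 per minute.
Plow 2 alone: 144 minutes; plow 1 alone: 48 minutes.

144 minutes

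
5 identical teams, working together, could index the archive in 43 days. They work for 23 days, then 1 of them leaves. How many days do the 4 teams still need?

25 days

One team does 1/215 of the job per day.
After 23 days with 5 teams, 23/43 is done (20/43 left).
With 4 teams the rate is 4/215, so the rest takes 20/43 ÷ 4/215 = 25 days.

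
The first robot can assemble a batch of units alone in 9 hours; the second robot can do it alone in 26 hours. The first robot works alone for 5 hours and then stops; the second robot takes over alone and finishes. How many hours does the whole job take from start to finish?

In 5 hours the first robot does 5/9 of the job, leaving 4/9.
The second robot works at 1/26 per hour, so finishing takes 4/9 ÷ 1/26 = 104/9 hours.
Total time = 5 + 104/9 = 149/9 hours.

149/9 hours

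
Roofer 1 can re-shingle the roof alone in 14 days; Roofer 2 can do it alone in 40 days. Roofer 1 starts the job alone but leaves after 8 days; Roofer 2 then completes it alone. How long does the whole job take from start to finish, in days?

In 8 days Roofer 1 does 8/14 = 4/7 of the job, leaving 3/7.
Roofer 2 works at 1/40 per day, so finishing takes 3/7 ÷ 1/40 = 120/7 days.
Total time = 8 + 120/7 = 176/7 days.

176/7 days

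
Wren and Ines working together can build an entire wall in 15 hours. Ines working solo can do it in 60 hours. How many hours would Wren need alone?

Combined rate is 1/15 per hour.
Known contribution: 1/60 per hour.
So Wren's rate is 1/15 − 1/60 = 1/20, meaning 20 hours alone.

20 hours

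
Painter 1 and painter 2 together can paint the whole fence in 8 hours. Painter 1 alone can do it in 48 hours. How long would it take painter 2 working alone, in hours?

Combined rate is 1/8 per hour.
Known contribution: 1/48 per hour.
So painter 2's rate is 1/8 − 1/48 = 5/48, meaning 48/5 hours alone.

48/5 hours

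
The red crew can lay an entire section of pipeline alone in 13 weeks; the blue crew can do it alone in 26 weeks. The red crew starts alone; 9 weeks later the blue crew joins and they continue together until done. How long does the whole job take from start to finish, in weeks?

In 9 weeks the red crew does 9/13 of the job, leaving 4/13.
The red crew and the blue crew together work at 3/26 per week, so finishing takes 4/13 ÷ 3/26 = 8/3 weeks.
Total time = 9 + 8/3 = 35/3 weeks.

35/3 weeks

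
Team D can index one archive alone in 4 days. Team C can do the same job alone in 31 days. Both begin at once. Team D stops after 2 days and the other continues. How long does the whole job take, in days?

31/2 days

In the first 2 days the combined rate is 35/124, so 35/62 of the job is done, leaving 27/62.
After team D leaves the rate is 1/31 per day; the remaining 27/62 takes 27/2 days.
Total = 2 + 27/2 = 31/2 days.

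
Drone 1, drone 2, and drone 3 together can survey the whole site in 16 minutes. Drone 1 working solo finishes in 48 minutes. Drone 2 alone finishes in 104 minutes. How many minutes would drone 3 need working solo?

156/5 minutes

Combined rate is 1/16 per minute.
Known contribution: 1/48 + 1/104 = (13 + 6)/624 = 19/624 per minute.
So drone 3's rate is 1/16 − 19/624 = 5/156, meaning 156/5 minutes alone.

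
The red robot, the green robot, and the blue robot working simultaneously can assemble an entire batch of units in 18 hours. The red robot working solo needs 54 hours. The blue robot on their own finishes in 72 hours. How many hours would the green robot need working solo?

Combined rate is 1/18 per hour.
Known contribution: 1/54 + 1/72 = (4 + 3)/216 = 7/216 per hour.
So the green robot's rate is 1/18 − 7/216 = 5/216, meaning 216/5 hours alone.

216/5 hours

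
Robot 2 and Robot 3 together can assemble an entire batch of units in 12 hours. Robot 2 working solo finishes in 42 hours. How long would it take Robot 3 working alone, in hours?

Combined rate is 1/12 per hour.
Known contribution: 1/42 per hour.
So Robot 3's rate is 1/12 − 1/42 = 5/84, meaning 84/5 hours alone.

84/5 hours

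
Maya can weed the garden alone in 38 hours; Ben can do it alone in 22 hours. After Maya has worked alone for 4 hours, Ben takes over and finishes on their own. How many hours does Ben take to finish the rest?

In 4 hours Maya does 4/38 = 2/19 of the job, leaving 17/19.
Ben works at 1/22 per hour, so finishing takes 17/19 ÷ 1/22 = 374/19 hours.

374/19 hours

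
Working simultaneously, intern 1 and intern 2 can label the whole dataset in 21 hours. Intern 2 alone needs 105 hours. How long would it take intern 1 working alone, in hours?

105/4 hours

Combined rate is 1/21 per hour.
Known contribution: 1/105 per hour.
So intern 1's rate is 1/21 − 1/105 = 4/105, meaning 105/4 hours alone.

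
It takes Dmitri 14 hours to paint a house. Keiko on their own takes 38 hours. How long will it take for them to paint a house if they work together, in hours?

With two workers the combined time is the product over the sum: 14·38/(14+38) = 532/52 = 133/13 hours.

133/13 hours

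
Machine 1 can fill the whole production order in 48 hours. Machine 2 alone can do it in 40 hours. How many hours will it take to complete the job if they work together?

Combined rate: 1/48 + 1/40 = (5 + 6)/240 = 11/240 per hour.
Time = 1 ÷ (11/240) = 240/11 hours.

240/11 hours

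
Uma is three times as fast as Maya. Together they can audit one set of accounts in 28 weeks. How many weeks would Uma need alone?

112/3 weeks

Let Maya's rate be r; then Uma's rate is 3r, so together (3 + 1)r = 4r = 1/28.
Thus r = 1/112 per week.
Maya alone: 112 weeks; Uma alone: 112/3 weeks.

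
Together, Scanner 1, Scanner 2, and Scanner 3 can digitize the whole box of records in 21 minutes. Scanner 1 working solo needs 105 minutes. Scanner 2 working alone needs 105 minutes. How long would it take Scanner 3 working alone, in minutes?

35 minutes

Combined rate is 1/21 per minute.
Known contribution: 1/105 + 1/105 = (1 + 1)/105 = 2/105 per minute.
So Scanner 3's rate is 1/21 − 2/105 = 1/35, meaning 35 minutes alone.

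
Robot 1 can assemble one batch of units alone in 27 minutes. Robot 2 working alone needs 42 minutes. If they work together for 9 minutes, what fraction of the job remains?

Combined rate: 1/27 + 1/42 = (14 + 9)/378 = 23/378 per minute.
In 9 minutes they complete 9·23/378 = 23/42 of the job.
So 19/42 remains.

19/42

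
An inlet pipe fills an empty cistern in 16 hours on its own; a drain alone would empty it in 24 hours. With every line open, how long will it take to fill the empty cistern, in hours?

Net rate = 1/16 − 1/24 = (3 − 2)/48 = 1/48 per hour.
Filling time = 1 ÷ (1/48) = 48 hours.

48 hours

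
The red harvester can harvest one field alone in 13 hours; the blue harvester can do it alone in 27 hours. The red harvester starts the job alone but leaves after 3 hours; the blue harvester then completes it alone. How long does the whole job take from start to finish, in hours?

309/13 hours

In 3 hours the red harvester does 3/13 of the job, leaving 10/13.
The blue harvester works at 1/27 per hour, so finishing takes 10/13 ÷ 1/27 = 270/13 hours.
Total time = 3 + 270/13 = 309/13 hours.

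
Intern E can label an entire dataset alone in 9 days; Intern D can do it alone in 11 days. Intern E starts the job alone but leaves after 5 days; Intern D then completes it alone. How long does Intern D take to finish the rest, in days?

In 5 days Intern E does 5/9 of the job, leaving 4/9.
Intern D works at 1/11 per day, so finishing takes 4/9 ÷ 1/11 = 44/9 days.

44/9 days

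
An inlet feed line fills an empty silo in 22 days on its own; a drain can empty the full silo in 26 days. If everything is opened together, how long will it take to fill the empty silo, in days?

143 days

Net rate = 1/22 − 1/26 = (13 − 11)/286 = 2/286 = 1/143 per day.
Filling time = 1 ÷ (1/143) = 143 days.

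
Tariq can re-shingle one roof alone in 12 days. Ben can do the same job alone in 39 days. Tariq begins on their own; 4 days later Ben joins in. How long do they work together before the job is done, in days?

104/17 days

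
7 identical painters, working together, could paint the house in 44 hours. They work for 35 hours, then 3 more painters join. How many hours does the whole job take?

413/10 hours

One painter does 1/308 of the job per hour.
After 35 hours with 7 painters, 35/44 is done (9/44 left).
With 10 painters the rate is 10/308 = 5/154, so the rest takes 9/44 ÷ 5/154 = 63/10 hours.
Total = 35 + 63/10 = 413/10 hours.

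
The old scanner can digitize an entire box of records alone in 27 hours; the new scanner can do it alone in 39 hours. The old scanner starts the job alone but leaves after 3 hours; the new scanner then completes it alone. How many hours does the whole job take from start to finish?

113/3 hours

In 3 hours the old scanner does 3/27 = 1/9 of the job, leaving 8/9.
The new scanner works at 1/39 per hour, so finishing takes 8/9 ÷ 1/39 = 104/3 hours.
Total time = 3 + 104/3 = 113/3 hours.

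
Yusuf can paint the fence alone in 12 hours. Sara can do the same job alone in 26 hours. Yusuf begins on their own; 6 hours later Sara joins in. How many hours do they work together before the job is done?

78/19 hours

In the first 6 hours Yusuf alone does 6/12 = 1/2 of the job, leaving 1/2.
Once everyone is working, combined rate: 1/12 + 1/26 = (13 + 6)/156 = 19/156 per hour.
Remaining 1/2 at 19/156 per hour takes 78/19 hours.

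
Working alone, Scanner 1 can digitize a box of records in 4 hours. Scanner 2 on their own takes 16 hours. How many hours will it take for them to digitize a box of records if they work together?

With two workers the combined time is the product over the sum: 4·16/(4+16) = 64/20 = 16/5 hours.

16/5 hours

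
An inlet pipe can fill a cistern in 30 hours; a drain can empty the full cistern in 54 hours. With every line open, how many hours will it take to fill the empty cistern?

Net rate = 1/30 − 1/54 = (9 − 5)/270 = 4/270 = 2/135 per hour.
Filling time = 1 ÷ (2/135) = 135/2 hours.

135/2 hours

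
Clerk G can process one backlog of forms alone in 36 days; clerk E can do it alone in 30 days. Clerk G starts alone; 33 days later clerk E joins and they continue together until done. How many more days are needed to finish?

In 33 days clerk G does 33/36 = 11/12 of the job, leaving 1/12.
Clerk G and clerk E together work at 11/180 per day, so finishing takes 1/12 ÷ 11/180 = 15/11 days.

15/11 days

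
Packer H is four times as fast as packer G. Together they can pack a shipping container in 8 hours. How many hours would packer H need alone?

10 hours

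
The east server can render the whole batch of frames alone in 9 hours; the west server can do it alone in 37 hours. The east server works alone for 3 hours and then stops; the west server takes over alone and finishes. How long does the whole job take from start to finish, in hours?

83/3 hours

In 3 hours the east server does 3/9 = 1/3 of the job, leaving 2/3.
The west server works at 1/37 per hour, so finishing takes 2/3 ÷ 1/37 = 74/3 hours.
Total time = 3 + 74/3 = 83/3 hours.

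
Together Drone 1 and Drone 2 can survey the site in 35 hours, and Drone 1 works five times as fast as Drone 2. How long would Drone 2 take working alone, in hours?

Let Drone 2's rate be r; then Drone 1's rate is 5r, so together (5 + 1)r = 6r = 1/35.
Thus r = 1/210 per hour.
Drone 2 alone: 210 hours; Drone 1 alone: 42 hours.

210 hours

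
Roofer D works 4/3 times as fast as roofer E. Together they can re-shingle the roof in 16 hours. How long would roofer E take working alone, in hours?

Let roofer E's rate be r; then roofer D's rate is (4/3)r, so together (4/3 + 1)r = (7/3)r = 1/16.
Thus r = 3/112 per hour.
Roofer E alone: 112/3 hours; roofer D alone: 28 hours.

112/3 hours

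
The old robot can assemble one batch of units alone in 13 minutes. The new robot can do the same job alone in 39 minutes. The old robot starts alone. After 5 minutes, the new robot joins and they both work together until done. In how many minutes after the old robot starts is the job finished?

11 minutes

In the first 5 minutes the old robot alone does 5/13 of the job, leaving 8/13.
Once everyone is working, combined rate: 1/13 + 1/39 = (3 + 1)/39 = 4/39 per minute.
Remaining 8/13 at 4/39 per minute takes 6 minutes.
Total from the start = 5 + 6 = 11 minutes.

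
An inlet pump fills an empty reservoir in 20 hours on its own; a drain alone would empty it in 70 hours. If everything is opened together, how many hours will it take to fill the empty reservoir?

28 hours

Net rate = 1/20 − 1/70 = (7 − 2)/140 = 5/140 = 1/28 per hour.
Filling time = 1 ÷ (1/28) = 28 hours.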